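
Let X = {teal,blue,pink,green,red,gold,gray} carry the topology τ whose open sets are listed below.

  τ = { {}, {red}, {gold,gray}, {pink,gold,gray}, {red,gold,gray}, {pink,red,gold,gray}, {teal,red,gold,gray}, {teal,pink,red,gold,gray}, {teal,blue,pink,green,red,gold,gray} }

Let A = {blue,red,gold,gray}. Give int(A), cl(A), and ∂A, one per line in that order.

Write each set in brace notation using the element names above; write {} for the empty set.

int(A) = {red,gold,gray}
cl(A)  = {teal,blue,pink,green,red,gold,gray}
∂A     = {teal,blue,pink,green}

U open, U⊆A: {}, {red}, {gold,gray}, {red,gold,gray}. int(A) = ⋃ = {red,gold,gray}
X∖A={teal,pink,green}, int(X∖A)={}, hence cl(A)={teal,blue,pink,green,red,gold,gray}
∂A: remove int from cl → {teal,blue,pink,green}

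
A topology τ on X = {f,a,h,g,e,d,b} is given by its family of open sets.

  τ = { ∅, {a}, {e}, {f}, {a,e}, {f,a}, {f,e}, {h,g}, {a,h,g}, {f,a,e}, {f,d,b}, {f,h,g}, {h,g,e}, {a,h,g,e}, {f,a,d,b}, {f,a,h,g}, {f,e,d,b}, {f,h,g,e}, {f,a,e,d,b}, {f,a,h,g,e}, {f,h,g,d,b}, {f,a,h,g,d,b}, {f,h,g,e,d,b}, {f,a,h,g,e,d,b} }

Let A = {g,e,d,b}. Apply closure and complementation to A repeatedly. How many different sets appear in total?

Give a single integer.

closure: X∖int(X∖A) = X∖{f,a} = {h,g,e,d,b}
Let k=closure and c=complement:
  1. A     = {g,e,d,b}
  2. kA    = {h,g,e,d,b}
  3. cA    = {f,a,h}
  4. ckA   = {f,a}
  5. kcA   = {f,a,h,g,d,b}
  6. kckA  = {f,a,d,b}
  7. ckcA  = {e}
  8. ckckA = {h,g,e}
— saturated at 8

8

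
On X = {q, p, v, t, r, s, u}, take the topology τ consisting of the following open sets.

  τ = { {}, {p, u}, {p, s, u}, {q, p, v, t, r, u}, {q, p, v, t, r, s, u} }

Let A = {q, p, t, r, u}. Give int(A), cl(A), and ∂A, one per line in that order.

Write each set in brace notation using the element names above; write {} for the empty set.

int(A) = {p, u}
cl(A)  = {q, p, v, t, r, s, u}
∂A     = {q, v, t, r, s}

open subsets of A: {}, {p, u}; so int(A) = {p, u}
closure: X∖int(X∖A) = X∖{} = {q, p, v, t, r, s, u}
∂A = {q, p, v, t, r, s, u} minus {p, u} = {q, v, t, r, s}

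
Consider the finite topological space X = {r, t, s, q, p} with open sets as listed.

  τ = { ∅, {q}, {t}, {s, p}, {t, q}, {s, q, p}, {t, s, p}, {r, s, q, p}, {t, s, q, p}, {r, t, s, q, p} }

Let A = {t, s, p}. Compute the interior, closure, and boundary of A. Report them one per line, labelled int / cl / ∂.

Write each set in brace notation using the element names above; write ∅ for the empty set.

int(A) = {t, s, p}
cl(A)  = {r, t, s, p}
∂A     = {r}

U open, U⊆A: ∅, {t}, {s, p}, {t, s, p}. int(A) = ⋃ = {t, s, p}
X∖A={r, q}, int(X∖A)={q}, hence cl(A)={r, t, s, p}
∂A: remove int from cl → {r}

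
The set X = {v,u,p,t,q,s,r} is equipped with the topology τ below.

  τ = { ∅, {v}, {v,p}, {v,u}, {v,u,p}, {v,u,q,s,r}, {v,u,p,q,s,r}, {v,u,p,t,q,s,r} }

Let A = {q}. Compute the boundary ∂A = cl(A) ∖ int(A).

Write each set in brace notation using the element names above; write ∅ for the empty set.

{t,q,s,r}

interior: largest open inside A is ∅ (from ∅)
cl via duality: int({v,u,p,t,s,r}) = {v,u,p}, so X∖{v,u,p} = {t,q,s,r}
cl∖int = {t,q,s,r}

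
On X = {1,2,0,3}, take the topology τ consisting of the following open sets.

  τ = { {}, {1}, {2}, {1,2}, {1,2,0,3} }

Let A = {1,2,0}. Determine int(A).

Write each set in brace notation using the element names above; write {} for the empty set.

opens ⊆ A: {}, {2}, {1}, {1,2}; union → int = {1,2}

{1,2}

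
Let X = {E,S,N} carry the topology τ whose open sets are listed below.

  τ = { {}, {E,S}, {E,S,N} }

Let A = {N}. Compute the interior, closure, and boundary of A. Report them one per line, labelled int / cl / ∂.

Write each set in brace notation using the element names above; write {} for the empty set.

opens ⊆ A: {}; union → int = {}
complement {E,S}; its interior {E,S}; cl(A) = X∖{E,S} = {N}
boundary = {N} ∖ {} = {N}

int(A) = {}
cl(A)  = {N}
∂A     = {N}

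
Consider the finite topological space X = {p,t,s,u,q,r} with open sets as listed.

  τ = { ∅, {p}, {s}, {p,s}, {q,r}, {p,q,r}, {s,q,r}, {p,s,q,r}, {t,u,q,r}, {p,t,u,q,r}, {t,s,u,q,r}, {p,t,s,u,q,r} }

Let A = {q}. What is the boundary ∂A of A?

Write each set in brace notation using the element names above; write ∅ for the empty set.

{t,u,q,r}

interior: largest open inside A is ∅ (from ∅)
cl via duality: int({p,t,s,u,r}) = {p,s}, so X∖{p,s} = {t,u,q,r}
cl∖int = {t,u,q,r}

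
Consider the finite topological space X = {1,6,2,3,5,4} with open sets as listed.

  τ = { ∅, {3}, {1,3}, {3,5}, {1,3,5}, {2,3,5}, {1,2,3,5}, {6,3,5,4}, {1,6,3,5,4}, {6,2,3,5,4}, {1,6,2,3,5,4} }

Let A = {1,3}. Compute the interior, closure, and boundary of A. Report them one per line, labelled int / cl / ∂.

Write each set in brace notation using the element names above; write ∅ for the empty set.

U open, U⊆A: ∅, {3}, {1,3}. int(A) = ⋃ = {1,3}
X∖A={6,2,5,4}, int(X∖A)=∅, hence cl(A)={1,6,2,3,5,4}
∂A: remove int from cl → {6,2,5,4}

int(A) = {1,3}
cl(A)  = {1,6,2,3,5,4}
∂A     = {6,2,5,4}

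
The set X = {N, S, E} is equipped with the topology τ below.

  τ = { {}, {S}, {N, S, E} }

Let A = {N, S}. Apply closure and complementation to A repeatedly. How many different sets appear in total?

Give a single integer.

closure: X∖int(X∖A) = X∖{} = {N, S, E}
Let k=closure and c=complement:
  1. A     = {N, S}
  2. kA    = {N, S, E}
  3. cA    = {E}
  4. ckA   = {}
  5. kcA   = {N, E}
  6. ckcA  = {S}
— saturated at 6

6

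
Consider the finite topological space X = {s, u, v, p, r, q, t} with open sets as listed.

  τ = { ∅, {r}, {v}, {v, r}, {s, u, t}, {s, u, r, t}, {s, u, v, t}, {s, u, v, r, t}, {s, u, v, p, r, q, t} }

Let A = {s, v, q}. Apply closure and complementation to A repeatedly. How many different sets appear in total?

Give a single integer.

closure: X∖int(X∖A) = X∖{r} = {s, u, v, p, q, t}
Let k=closure and c=complement:
  1. A     = {s, v, q}
  2. kA    = {s, u, v, p, q, t}
  3. cA    = {u, p, r, t}
  4. ckA   = {r}
  5. kcA   = {s, u, p, r, q, t}
  6. kckA  = {p, r, q}
  7. ckcA  = {v}
  8. ckckA = {s, u, v, t}
  9. kckcA = {v, p, q}
  10. ckckcA = {s, u, r, t}
— saturated at 10

10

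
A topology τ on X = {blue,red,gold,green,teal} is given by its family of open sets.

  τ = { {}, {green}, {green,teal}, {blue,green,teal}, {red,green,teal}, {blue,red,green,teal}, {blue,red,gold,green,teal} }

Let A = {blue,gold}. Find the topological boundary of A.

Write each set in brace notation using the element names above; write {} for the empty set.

{blue,gold}

U open, U⊆A: {}. int(A) = ⋃ = {}
X∖A={red,green,teal}, int(X∖A)={red,green,teal}, hence cl(A)={blue,gold}
∂A: remove int from cl → {blue,gold}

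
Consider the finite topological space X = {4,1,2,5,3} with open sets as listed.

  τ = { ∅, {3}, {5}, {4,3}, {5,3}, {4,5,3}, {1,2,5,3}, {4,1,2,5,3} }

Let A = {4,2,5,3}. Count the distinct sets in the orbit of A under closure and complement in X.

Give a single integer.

cl via duality: int({1}) = ∅, so X∖∅ = {4,1,2,5,3}
Write k for closure, c for complement:
  1. A     = {4,2,5,3}
  2. kA    = {4,1,2,5,3}
  3. cA    = {1}
  4. ckA   = ∅
  5. kcA   = {1,2}
  6. ckcA  = {4,5,3}
applying k or c yields no new set

6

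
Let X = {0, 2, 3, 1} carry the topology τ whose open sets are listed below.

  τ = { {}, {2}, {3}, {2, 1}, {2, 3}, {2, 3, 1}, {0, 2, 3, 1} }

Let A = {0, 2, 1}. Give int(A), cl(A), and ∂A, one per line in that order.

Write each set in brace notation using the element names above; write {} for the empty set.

opens ⊆ A: {}, {2}, {2, 1}; union → int = {2, 1}
complement {3}; its interior {3}; cl(A) = X∖{3} = {0, 2, 1}
boundary = {0, 2, 1} ∖ {2, 1} = {0}

int(A) = {2, 1}
cl(A)  = {0, 2, 1}
∂A     = {0}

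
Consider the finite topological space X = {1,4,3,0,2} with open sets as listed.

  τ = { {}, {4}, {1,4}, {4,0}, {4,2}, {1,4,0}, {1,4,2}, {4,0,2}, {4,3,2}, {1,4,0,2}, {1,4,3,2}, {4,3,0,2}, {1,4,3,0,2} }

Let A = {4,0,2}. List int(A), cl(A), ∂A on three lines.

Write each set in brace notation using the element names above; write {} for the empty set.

opens ⊆ A: {}, {4}, {4,2}, {4,0}, {4,0,2}; union → int = {4,0,2}
complement {1,3}; its interior {}; cl(A) = X∖{} = {1,4,3,0,2}
boundary = {1,4,3,0,2} ∖ {4,0,2} = {1,3}

int(A) = {4,0,2}
cl(A)  = {1,4,3,0,2}
∂A     = {1,3}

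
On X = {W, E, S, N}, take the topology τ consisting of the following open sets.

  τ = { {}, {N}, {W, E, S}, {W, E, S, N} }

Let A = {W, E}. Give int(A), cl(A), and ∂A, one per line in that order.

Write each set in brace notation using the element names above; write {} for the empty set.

int(A) = {}
cl(A)  = {W, E, S}
∂A     = {W, E, S}

opens ⊆ A: {}; union → int = {}
complement {S, N}; its interior {N}; cl(A) = X∖{N} = {W, E, S}
boundary = {W, E, S} ∖ {} = {W, E, S}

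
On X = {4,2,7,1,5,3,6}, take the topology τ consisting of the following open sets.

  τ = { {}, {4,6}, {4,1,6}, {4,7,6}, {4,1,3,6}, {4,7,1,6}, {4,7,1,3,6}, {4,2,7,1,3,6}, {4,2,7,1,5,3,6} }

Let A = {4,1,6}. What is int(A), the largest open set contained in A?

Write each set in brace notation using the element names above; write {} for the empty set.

U open, U⊆A: {}, {4,6}, {4,1,6}. int(A) = ⋃ = {4,1,6}

{4,1,6}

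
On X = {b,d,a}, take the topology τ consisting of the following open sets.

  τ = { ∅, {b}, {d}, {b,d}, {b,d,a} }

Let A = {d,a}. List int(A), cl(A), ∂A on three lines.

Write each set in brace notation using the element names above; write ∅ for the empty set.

opens ⊆ A: ∅, {d}; union → int = {d}
complement {b}; its interior {b}; cl(A) = X∖{b} = {d,a}
boundary = {d,a} ∖ {d} = {a}

int(A) = {d}
cl(A)  = {d,a}
∂A     = {a}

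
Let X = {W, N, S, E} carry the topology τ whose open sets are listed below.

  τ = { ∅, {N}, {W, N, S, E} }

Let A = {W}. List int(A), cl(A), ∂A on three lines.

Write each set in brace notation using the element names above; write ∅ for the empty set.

int(A) = ∅
cl(A)  = {W, S, E}
∂A     = {W, S, E}

U open, U⊆A: ∅. int(A) = ⋃ = ∅
X∖A={N, S, E}, int(X∖A)={N}, hence cl(A)={W, S, E}
∂A: remove int from cl → {W, S, E}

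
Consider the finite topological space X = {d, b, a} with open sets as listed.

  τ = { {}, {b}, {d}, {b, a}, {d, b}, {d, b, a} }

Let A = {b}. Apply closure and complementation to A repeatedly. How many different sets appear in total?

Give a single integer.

4

cl via duality: int({d, a}) = {d}, so X∖{d} = {b, a}
Write k for closure, c for complement:
  1. A     = {b}
  2. kA    = {b, a}
  3. cA    = {d, a}
  4. ckA   = {d}
applying k or c yields no new set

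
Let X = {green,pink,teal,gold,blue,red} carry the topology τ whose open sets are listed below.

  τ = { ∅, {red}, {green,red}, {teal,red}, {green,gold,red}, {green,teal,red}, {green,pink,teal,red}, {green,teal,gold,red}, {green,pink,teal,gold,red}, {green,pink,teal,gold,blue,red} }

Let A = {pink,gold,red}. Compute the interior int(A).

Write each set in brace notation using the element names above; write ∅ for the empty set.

U open, U⊆A: ∅, {red}. int(A) = ⋃ = {red}

{red}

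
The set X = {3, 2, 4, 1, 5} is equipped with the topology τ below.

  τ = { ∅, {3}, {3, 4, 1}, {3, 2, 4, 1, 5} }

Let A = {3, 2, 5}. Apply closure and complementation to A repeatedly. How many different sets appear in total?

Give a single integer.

cl via duality: int({4, 1}) = ∅, so X∖∅ = {3, 2, 4, 1, 5}
Write k for closure, c for complement:
  1. A     = {3, 2, 5}
  2. kA    = {3, 2, 4, 1, 5}
  3. cA    = {4, 1}
  4. ckA   = ∅
  5. kcA   = {2, 4, 1, 5}
  6. ckcA  = {3}
applying k or c yields no new set

6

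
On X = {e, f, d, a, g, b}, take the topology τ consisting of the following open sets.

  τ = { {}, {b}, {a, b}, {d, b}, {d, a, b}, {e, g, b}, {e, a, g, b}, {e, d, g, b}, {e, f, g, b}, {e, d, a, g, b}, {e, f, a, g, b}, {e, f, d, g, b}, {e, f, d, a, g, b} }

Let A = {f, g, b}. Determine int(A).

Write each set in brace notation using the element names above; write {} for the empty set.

{b}

interior: largest open inside A is {b} (from {}, {b})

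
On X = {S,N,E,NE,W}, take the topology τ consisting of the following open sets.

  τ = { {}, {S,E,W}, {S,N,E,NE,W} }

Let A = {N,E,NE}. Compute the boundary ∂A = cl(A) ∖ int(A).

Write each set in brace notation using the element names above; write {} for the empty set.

interior: largest open inside A is {} (from {})
cl via duality: int({S,W}) = {}, so X∖{} = {S,N,E,NE,W}
cl∖int = {S,N,E,NE,W}

{S,N,E,NE,W}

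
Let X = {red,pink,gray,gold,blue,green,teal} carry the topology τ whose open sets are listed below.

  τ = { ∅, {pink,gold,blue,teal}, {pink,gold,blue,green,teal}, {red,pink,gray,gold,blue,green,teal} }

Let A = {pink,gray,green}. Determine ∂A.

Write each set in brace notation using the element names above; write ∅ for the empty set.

{red,pink,gray,gold,blue,green,teal}

open subsets of A: ∅; so int(A) = ∅
closure: X∖int(X∖A) = X∖∅ = {red,pink,gray,gold,blue,green,teal}
∂A = {red,pink,gray,gold,blue,green,teal} minus ∅ = {red,pink,gray,gold,blue,green,teal}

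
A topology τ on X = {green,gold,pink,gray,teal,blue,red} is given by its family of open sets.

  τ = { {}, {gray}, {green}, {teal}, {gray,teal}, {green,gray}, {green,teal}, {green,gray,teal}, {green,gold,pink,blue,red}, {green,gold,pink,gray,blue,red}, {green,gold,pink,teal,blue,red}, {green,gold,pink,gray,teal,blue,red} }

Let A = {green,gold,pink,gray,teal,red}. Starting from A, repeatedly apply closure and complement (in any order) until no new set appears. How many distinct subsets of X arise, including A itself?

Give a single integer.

6

complement {blue}; its interior {}; cl(A) = X∖{} = {green,gold,pink,gray,teal,blue,red}
With k = closure, c = complement:
  1. A     = {green,gold,pink,gray,teal,red}
  2. kA    = {green,gold,pink,gray,teal,blue,red}
  3. cA    = {blue}
  4. ckA   = {}
  5. kcA   = {gold,pink,blue,red}
  6. ckcA  = {green,gray,teal}
k, c of each give nothing new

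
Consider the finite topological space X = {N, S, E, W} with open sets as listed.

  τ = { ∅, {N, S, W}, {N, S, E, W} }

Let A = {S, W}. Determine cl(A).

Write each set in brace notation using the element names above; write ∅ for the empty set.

X∖A={N, E}, int(X∖A)=∅, hence cl(A)={N, S, E, W}

{N, S, E, W}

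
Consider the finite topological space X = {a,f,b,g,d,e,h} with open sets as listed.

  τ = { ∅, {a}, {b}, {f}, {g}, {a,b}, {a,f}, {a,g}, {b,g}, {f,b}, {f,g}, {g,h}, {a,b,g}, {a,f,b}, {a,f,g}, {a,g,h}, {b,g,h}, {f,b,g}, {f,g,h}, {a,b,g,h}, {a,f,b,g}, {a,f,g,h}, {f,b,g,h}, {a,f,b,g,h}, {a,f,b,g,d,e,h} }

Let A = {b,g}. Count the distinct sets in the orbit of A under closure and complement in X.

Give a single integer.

closure: X∖int(X∖A) = X∖{a,f} = {b,g,d,e,h}
Let k=closure and c=complement:
  1. A     = {b,g}
  2. kA    = {b,g,d,e,h}
  3. cA    = {a,f,d,e,h}
  4. ckA   = {a,f}
  5. kckA  = {a,f,d,e}
  6. ckckA = {b,g,h}
— saturated at 6

6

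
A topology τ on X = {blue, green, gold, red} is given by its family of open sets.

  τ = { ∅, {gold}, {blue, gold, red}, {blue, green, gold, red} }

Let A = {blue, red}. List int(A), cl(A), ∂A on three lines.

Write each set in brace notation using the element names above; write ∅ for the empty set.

int(A) = ∅
cl(A)  = {blue, green, red}
∂A     = {blue, green, red}

opens ⊆ A: ∅; union → int = ∅
complement {green, gold}; its interior {gold}; cl(A) = X∖{gold} = {blue, green, red}
boundary = {blue, green, red} ∖ ∅ = {blue, green, red}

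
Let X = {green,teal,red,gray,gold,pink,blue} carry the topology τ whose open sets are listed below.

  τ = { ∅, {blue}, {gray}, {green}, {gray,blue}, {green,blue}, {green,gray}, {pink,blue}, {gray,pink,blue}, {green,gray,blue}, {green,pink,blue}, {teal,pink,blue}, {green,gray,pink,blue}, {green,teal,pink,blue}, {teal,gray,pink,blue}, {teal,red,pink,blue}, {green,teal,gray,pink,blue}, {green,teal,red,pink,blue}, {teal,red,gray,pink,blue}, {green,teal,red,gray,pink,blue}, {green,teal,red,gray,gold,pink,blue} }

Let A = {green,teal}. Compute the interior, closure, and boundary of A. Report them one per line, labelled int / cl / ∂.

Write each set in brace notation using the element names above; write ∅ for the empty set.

open subsets of A: ∅, {green}; so int(A) = {green}
closure: X∖int(X∖A) = X∖{gray,pink,blue} = {green,teal,red,gold}
∂A = {green,teal,red,gold} minus {green} = {teal,red,gold}

int(A) = {green}
cl(A)  = {green,teal,red,gold}
∂A     = {teal,red,gold}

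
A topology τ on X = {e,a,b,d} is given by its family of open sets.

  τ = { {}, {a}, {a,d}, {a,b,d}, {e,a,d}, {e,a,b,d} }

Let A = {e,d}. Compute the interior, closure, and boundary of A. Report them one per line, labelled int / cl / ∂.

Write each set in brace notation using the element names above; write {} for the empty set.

interior: largest open inside A is {} (from {})
cl via duality: int({a,b}) = {a}, so X∖{a} = {e,b,d}
cl∖int = {e,b,d}

int(A) = {}
cl(A)  = {e,b,d}
∂A     = {e,b,d}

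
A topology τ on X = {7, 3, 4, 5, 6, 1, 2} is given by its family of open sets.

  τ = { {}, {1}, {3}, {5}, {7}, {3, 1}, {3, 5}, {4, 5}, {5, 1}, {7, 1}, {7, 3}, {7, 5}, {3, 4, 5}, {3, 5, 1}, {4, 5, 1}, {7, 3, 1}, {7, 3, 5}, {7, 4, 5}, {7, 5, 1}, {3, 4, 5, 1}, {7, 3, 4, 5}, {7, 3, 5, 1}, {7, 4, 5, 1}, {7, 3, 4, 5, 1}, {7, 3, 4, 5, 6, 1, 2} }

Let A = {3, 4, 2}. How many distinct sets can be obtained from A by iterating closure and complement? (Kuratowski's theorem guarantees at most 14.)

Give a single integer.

cl via duality: int({7, 5, 6, 1}) = {7, 5, 1}, so X∖{7, 5, 1} = {3, 4, 6, 2}
Write k for closure, c for complement:
  1. A     = {3, 4, 2}
  2. kA    = {3, 4, 6, 2}
  3. cA    = {7, 5, 6, 1}
  4. ckA   = {7, 5, 1}
  5. kcA   = {7, 4, 5, 6, 1, 2}
  6. ckcA  = {3}
  7. kckcA = {3, 6, 2}
  8. ckckcA = {7, 4, 5, 1}
applying k or c yields no new set

8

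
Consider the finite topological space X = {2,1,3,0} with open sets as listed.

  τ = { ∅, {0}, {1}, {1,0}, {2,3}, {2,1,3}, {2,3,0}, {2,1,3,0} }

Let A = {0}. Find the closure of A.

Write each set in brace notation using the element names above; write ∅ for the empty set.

{0}

complement {2,1,3}; its interior {2,1,3}; cl(A) = X∖{2,1,3} = {0}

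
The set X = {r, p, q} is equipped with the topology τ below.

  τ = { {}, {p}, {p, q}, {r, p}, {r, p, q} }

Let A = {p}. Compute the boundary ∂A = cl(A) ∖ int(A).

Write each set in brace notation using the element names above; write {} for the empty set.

{r, q}

opens ⊆ A: {}, {p}; union → int = {p}
complement {r, q}; its interior {}; cl(A) = X∖{} = {r, p, q}
boundary = {r, p, q} ∖ {p} = {r, q}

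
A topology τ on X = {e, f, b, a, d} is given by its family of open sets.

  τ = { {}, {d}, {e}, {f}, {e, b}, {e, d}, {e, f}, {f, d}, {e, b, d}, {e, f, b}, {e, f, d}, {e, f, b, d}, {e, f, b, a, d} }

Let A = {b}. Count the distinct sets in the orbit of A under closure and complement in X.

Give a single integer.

6

cl via duality: int({e, f, a, d}) = {e, f, d}, so X∖{e, f, d} = {b, a}
Write k for closure, c for complement:
  1. A     = {b}
  2. kA    = {b, a}
  3. cA    = {e, f, a, d}
  4. ckA   = {e, f, d}
  5. kcA   = {e, f, b, a, d}
  6. ckcA  = {}
applying k or c yields no new set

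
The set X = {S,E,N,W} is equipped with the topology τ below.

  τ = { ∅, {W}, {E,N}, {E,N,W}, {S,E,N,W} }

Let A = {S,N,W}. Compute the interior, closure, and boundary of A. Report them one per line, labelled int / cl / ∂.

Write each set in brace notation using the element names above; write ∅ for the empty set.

U open, U⊆A: ∅, {W}. int(A) = ⋃ = {W}
X∖A={E}, int(X∖A)=∅, hence cl(A)={S,E,N,W}
∂A: remove int from cl → {S,E,N}

int(A) = {W}
cl(A)  = {S,E,N,W}
∂A     = {S,E,N}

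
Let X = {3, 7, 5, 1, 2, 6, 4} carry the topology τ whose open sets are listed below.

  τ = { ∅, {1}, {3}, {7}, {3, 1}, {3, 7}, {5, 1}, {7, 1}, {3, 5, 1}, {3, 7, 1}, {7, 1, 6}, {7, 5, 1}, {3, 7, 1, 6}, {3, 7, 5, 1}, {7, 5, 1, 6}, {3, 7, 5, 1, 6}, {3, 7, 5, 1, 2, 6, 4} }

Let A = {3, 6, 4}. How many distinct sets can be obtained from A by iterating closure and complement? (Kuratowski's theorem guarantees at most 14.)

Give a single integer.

8

closure: X∖int(X∖A) = X∖{7, 5, 1} = {3, 2, 6, 4}
Let k=closure and c=complement:
  1. A     = {3, 6, 4}
  2. kA    = {3, 2, 6, 4}
  3. cA    = {7, 5, 1, 2}
  4. ckA   = {7, 5, 1}
  5. kcA   = {7, 5, 1, 2, 6, 4}
  6. ckcA  = {3}
  7. kckcA = {3, 2, 4}
  8. ckckcA = {7, 5, 1, 6}
— saturated at 8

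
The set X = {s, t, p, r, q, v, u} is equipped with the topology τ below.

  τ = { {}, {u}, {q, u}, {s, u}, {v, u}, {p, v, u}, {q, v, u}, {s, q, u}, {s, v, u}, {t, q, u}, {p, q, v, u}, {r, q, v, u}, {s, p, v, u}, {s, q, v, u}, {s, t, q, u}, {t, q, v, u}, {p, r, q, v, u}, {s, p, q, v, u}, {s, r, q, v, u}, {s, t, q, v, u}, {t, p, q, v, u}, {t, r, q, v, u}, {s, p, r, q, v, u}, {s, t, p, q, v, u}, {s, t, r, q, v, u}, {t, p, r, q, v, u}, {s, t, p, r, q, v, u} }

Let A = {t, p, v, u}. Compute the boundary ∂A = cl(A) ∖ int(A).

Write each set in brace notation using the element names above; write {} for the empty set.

interior: largest open inside A is {p, v, u} (from {}, {u}, {v, u}, {p, v, u})
cl via duality: int({s, r, q}) = {}, so X∖{} = {s, t, p, r, q, v, u}
cl∖int = {s, t, r, q}

{s, t, r, q}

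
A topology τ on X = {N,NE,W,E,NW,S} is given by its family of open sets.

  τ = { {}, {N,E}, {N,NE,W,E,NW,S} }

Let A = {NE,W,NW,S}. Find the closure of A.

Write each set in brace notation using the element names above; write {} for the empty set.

{NE,W,NW,S}

cl via duality: int({N,E}) = {N,E}, so X∖{N,E} = {NE,W,NW,S}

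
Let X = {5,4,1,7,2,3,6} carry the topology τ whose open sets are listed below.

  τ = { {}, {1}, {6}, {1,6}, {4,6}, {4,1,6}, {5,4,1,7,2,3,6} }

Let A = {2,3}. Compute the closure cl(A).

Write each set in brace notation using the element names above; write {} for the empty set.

cl via duality: int({5,4,1,7,6}) = {4,1,6}, so X∖{4,1,6} = {5,7,2,3}

{5,7,2,3}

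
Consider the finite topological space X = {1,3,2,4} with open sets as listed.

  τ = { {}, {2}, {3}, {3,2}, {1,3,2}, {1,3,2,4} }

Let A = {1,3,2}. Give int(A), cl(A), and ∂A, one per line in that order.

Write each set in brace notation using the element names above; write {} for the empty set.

int(A) = {1,3,2}
cl(A)  = {1,3,2,4}
∂A     = {4}

opens ⊆ A: {}, {2}, {3}, {3,2}, {1,3,2}; union → int = {1,3,2}
complement {4}; its interior {}; cl(A) = X∖{} = {1,3,2,4}
boundary = {1,3,2,4} ∖ {1,3,2} = {4}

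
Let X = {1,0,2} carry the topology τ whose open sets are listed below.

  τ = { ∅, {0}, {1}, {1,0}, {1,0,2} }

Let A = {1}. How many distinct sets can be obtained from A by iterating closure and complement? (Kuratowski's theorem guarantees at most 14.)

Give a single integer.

complement {0,2}; its interior {0}; cl(A) = X∖{0} = {1,2}
With k = closure, c = complement:
  1. A     = {1}
  2. kA    = {1,2}
  3. cA    = {0,2}
  4. ckA   = {0}
k, c of each give nothing new

4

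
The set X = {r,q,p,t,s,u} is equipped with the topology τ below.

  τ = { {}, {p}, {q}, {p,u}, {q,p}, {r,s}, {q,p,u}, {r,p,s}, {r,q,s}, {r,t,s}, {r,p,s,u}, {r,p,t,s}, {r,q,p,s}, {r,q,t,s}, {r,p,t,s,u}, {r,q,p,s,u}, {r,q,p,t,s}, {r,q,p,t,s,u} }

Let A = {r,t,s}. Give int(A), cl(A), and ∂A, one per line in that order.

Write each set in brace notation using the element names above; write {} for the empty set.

interior: largest open inside A is {r,t,s} (from {}, {r,s}, {r,t,s})
cl via duality: int({q,p,u}) = {q,p,u}, so X∖{q,p,u} = {r,t,s}
cl∖int = {}

int(A) = {r,t,s}
cl(A)  = {r,t,s}
∂A     = {}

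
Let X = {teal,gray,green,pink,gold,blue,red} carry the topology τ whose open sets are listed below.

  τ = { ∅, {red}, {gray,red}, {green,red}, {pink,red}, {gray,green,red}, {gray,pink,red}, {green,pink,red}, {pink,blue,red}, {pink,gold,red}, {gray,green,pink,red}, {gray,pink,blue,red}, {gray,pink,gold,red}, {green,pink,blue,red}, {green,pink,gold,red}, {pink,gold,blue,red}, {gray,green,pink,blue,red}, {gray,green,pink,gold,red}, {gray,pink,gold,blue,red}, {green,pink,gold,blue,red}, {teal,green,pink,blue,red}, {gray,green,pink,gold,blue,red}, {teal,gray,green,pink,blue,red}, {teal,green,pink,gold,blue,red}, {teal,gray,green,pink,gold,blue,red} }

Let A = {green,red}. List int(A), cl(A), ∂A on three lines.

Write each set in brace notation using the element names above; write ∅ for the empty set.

int(A) = {green,red}
cl(A)  = {teal,gray,green,pink,gold,blue,red}
∂A     = {teal,gray,pink,gold,blue}

opens ⊆ A: ∅, {red}, {green,red}; union → int = {green,red}
complement {teal,gray,pink,gold,blue}; its interior ∅; cl(A) = X∖∅ = {teal,gray,green,pink,gold,blue,red}
boundary = {teal,gray,green,pink,gold,blue,red} ∖ {green,red} = {teal,gray,pink,gold,blue}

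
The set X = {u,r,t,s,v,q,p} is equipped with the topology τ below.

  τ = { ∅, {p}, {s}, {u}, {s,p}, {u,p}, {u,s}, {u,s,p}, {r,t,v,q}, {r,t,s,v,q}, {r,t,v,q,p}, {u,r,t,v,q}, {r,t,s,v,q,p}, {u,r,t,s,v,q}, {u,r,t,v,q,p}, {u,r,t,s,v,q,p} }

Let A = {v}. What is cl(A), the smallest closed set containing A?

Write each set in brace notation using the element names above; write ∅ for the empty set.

{r,t,v,q}

X∖A={u,r,t,s,q,p}, int(X∖A)={u,s,p}, hence cl(A)={r,t,v,q}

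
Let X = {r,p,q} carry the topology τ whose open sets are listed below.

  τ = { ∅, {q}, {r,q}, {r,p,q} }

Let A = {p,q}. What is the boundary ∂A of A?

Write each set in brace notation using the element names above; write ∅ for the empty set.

{r,p}

interior: largest open inside A is {q} (from ∅, {q})
cl via duality: int({r}) = ∅, so X∖∅ = {r,p,q}
cl∖int = {r,p}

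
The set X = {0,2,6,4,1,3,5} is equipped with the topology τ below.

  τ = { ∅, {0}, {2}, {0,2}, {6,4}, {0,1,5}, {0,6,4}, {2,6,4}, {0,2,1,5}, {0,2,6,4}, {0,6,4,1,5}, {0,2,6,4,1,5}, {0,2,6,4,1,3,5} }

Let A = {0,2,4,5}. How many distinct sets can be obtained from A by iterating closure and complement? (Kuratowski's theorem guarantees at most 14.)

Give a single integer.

cl via duality: int({6,1,3}) = ∅, so X∖∅ = {0,2,6,4,1,3,5}
Write k for closure, c for complement:
  1. A     = {0,2,4,5}
  2. kA    = {0,2,6,4,1,3,5}
  3. cA    = {6,1,3}
  4. ckA   = ∅
  5. kcA   = {6,4,1,3,5}
  6. ckcA  = {0,2}
  7. kckcA = {0,2,1,3,5}
  8. ckckcA = {6,4}
  9. kckckcA = {6,4,3}
  10. ckckckcA = {0,2,1,5}
applying k or c yields no new set

10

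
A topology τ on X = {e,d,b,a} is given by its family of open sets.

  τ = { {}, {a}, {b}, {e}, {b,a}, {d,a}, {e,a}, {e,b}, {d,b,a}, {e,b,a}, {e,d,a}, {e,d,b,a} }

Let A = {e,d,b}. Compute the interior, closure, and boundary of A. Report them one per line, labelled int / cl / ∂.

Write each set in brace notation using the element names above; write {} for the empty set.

int(A) = {e,b}
cl(A)  = {e,d,b}
∂A     = {d}

opens ⊆ A: {}, {e}, {b}, {e,b}; union → int = {e,b}
complement {a}; its interior {a}; cl(A) = X∖{a} = {e,d,b}
boundary = {e,d,b} ∖ {e,b} = {d}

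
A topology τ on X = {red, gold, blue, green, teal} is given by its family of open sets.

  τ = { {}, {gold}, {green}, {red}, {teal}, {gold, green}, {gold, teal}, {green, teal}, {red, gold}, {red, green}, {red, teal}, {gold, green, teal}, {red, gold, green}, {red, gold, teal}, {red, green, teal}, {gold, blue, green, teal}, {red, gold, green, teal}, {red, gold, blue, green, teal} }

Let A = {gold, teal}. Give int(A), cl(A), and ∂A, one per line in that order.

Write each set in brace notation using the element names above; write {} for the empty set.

U open, U⊆A: {}, {gold}, {teal}, {gold, teal}. int(A) = ⋃ = {gold, teal}
X∖A={red, blue, green}, int(X∖A)={red, green}, hence cl(A)={gold, blue, teal}
∂A: remove int from cl → {blue}

int(A) = {gold, teal}
cl(A)  = {gold, blue, teal}
∂A     = {blue}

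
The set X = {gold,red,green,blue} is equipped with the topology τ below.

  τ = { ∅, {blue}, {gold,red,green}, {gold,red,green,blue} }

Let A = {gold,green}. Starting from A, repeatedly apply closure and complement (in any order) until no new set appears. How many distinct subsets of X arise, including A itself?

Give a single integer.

6

X∖A={red,blue}, int(X∖A)={blue}, hence cl(A)={gold,red,green}
Orbit (k=closure, c=complement):
  1. A     = {gold,green}
  2. kA    = {gold,red,green}
  3. cA    = {red,blue}
  4. ckA   = {blue}
  5. kcA   = {gold,red,green,blue}
  6. ckcA  = ∅
(closed under both — stop)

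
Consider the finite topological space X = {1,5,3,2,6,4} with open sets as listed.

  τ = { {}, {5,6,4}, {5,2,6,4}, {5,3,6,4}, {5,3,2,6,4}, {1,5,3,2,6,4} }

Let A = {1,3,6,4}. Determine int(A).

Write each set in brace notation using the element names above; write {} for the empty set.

{}

U open, U⊆A: {}. int(A) = ⋃ = {}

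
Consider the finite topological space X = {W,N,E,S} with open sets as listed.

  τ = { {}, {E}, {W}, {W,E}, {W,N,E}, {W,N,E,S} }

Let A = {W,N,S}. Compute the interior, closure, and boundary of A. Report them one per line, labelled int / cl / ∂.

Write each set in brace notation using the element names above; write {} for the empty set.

int(A) = {W}
cl(A)  = {W,N,S}
∂A     = {N,S}

open subsets of A: {}, {W}; so int(A) = {W}
closure: X∖int(X∖A) = X∖{E} = {W,N,S}
∂A = {W,N,S} minus {W} = {N,S}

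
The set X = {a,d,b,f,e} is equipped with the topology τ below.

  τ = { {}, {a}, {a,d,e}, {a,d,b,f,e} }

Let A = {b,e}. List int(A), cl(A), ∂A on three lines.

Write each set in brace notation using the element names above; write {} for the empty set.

int(A) = {}
cl(A)  = {d,b,f,e}
∂A     = {d,b,f,e}

open subsets of A: {}; so int(A) = {}
closure: X∖int(X∖A) = X∖{a} = {d,b,f,e}
∂A = {d,b,f,e} minus {} = {d,b,f,e}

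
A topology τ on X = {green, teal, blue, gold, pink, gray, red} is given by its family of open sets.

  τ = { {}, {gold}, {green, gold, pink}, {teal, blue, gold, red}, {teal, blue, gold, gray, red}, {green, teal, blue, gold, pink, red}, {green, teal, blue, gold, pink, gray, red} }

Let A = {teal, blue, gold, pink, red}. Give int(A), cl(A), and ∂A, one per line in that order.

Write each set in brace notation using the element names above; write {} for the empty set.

int(A) = {teal, blue, gold, red}
cl(A)  = {green, teal, blue, gold, pink, gray, red}
∂A     = {green, pink, gray}

U open, U⊆A: {}, {gold}, {teal, blue, gold, red}. int(A) = ⋃ = {teal, blue, gold, red}
X∖A={green, gray}, int(X∖A)={}, hence cl(A)={green, teal, blue, gold, pink, gray, red}
∂A: remove int from cl → {green, pink, gray}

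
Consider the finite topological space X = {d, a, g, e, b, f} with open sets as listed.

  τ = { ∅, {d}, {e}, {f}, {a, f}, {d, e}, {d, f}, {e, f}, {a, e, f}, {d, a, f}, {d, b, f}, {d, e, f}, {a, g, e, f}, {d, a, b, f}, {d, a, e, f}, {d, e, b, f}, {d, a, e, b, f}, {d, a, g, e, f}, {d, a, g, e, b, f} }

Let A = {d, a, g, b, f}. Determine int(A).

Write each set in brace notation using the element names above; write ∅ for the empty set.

{d, a, b, f}

interior: largest open inside A is {d, a, b, f} (from ∅, {f}, {d}, {a, f}, {d, f}, {d, b, f}, {d, a, f}, {d, a, b, f})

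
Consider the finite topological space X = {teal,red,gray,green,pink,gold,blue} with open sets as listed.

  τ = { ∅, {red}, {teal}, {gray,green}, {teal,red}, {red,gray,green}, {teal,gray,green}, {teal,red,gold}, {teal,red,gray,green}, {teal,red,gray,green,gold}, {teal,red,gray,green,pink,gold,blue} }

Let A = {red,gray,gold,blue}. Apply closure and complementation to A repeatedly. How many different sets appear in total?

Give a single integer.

10

complement {teal,green,pink}; its interior {teal}; cl(A) = X∖{teal} = {red,gray,green,pink,gold,blue}
With k = closure, c = complement:
  1. A     = {red,gray,gold,blue}
  2. kA    = {red,gray,green,pink,gold,blue}
  3. cA    = {teal,green,pink}
  4. ckA   = {teal}
  5. kcA   = {teal,gray,green,pink,gold,blue}
  6. kckA  = {teal,pink,gold,blue}
  7. ckcA  = {red}
  8. ckckA = {red,gray,green}
  9. kckcA = {red,pink,gold,blue}
  10. ckckcA = {teal,gray,green}
k, c of each give nothing new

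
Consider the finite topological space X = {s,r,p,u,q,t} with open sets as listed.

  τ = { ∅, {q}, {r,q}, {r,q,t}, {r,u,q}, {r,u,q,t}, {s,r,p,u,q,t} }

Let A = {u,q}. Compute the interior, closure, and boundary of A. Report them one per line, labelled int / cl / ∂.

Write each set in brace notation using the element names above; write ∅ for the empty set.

interior: largest open inside A is {q} (from ∅, {q})
cl via duality: int({s,r,p,t}) = ∅, so X∖∅ = {s,r,p,u,q,t}
cl∖int = {s,r,p,u,t}

int(A) = {q}
cl(A)  = {s,r,p,u,q,t}
∂A     = {s,r,p,u,t}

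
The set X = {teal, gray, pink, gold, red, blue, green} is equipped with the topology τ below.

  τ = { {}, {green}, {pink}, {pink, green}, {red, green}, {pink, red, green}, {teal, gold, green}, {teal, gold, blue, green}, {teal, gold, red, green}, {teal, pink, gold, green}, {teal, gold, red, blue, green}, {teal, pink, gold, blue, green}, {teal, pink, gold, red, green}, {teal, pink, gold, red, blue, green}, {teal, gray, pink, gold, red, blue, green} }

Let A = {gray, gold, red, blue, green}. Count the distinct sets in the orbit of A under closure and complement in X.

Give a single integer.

closure: X∖int(X∖A) = X∖{pink} = {teal, gray, gold, red, blue, green}
Let k=closure and c=complement:
  1. A     = {gray, gold, red, blue, green}
  2. kA    = {teal, gray, gold, red, blue, green}
  3. cA    = {teal, pink}
  4. ckA   = {pink}
  5. kcA   = {teal, gray, pink, gold, blue}
  6. kckA  = {gray, pink}
  7. ckcA  = {red, green}
  8. ckckA = {teal, gold, red, blue, green}
— saturated at 8

8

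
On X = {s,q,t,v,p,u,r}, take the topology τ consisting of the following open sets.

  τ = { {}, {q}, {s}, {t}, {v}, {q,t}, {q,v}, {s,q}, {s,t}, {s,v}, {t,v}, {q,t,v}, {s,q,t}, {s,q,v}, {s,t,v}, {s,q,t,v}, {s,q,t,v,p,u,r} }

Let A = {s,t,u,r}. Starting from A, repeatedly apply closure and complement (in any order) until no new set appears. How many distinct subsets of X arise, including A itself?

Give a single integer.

X∖A={q,v,p}, int(X∖A)={q,v}, hence cl(A)={s,t,p,u,r}
Orbit (k=closure, c=complement):
  1. A     = {s,t,u,r}
  2. kA    = {s,t,p,u,r}
  3. cA    = {q,v,p}
  4. ckA   = {q,v}
  5. kcA   = {q,v,p,u,r}
  6. ckcA  = {s,t}
(closed under both — stop)

6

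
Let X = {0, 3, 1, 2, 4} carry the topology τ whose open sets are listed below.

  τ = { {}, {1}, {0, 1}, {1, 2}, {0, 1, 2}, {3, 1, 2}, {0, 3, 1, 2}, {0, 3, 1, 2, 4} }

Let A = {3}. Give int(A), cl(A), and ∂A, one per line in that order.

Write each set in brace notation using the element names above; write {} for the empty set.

U open, U⊆A: {}. int(A) = ⋃ = {}
X∖A={0, 1, 2, 4}, int(X∖A)={0, 1, 2}, hence cl(A)={3, 4}
∂A: remove int from cl → {3, 4}

int(A) = {}
cl(A)  = {3, 4}
∂A     = {3, 4}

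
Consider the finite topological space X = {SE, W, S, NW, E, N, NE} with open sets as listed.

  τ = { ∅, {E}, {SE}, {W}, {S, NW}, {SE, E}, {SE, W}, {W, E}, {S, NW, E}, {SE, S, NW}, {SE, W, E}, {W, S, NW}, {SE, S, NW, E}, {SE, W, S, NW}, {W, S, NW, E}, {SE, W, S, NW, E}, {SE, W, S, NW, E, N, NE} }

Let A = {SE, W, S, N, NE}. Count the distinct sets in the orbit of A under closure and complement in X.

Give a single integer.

10

X∖A={NW, E}, int(X∖A)={E}, hence cl(A)={SE, W, S, NW, N, NE}
Orbit (k=closure, c=complement):
  1. A     = {SE, W, S, N, NE}
  2. kA    = {SE, W, S, NW, N, NE}
  3. cA    = {NW, E}
  4. ckA   = {E}
  5. kcA   = {S, NW, E, N, NE}
  6. kckA  = {E, N, NE}
  7. ckcA  = {SE, W}
  8. ckckA = {SE, W, S, NW}
  9. kckcA = {SE, W, N, NE}
  10. ckckcA = {S, NW, E}
(closed under both — stop)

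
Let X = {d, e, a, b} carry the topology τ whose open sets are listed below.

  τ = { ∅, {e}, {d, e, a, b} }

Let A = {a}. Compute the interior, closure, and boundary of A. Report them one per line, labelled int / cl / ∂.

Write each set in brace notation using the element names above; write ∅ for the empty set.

open subsets of A: ∅; so int(A) = ∅
closure: X∖int(X∖A) = X∖{e} = {d, a, b}
∂A = {d, a, b} minus ∅ = {d, a, b}

int(A) = ∅
cl(A)  = {d, a, b}
∂A     = {d, a, b}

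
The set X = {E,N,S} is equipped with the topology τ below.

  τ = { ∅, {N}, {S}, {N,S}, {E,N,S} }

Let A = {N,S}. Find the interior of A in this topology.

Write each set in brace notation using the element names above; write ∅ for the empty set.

interior: largest open inside A is {N,S} (from ∅, {S}, {N}, {N,S})

{N,S}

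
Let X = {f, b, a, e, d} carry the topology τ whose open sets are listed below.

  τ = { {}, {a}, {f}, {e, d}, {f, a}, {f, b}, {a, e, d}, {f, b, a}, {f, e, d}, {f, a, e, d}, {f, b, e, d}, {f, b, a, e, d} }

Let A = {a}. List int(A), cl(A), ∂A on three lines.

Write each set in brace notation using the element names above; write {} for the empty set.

interior: largest open inside A is {a} (from {}, {a})
cl via duality: int({f, b, e, d}) = {f, b, e, d}, so X∖{f, b, e, d} = {a}
cl∖int = {}

int(A) = {a}
cl(A)  = {a}
∂A     = {}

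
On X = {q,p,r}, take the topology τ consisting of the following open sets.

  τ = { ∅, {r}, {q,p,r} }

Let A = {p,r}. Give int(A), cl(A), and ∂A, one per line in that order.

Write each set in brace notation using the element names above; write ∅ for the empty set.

int(A) = {r}
cl(A)  = {q,p,r}
∂A     = {q,p}

interior: largest open inside A is {r} (from ∅, {r})
cl via duality: int({q}) = ∅, so X∖∅ = {q,p,r}
cl∖int = {q,p}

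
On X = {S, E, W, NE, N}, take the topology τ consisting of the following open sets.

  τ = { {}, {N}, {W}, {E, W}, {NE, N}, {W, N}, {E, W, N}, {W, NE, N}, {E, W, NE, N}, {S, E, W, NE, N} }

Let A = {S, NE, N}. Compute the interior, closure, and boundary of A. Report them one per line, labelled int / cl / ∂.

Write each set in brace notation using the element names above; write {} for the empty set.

int(A) = {NE, N}
cl(A)  = {S, NE, N}
∂A     = {S}

U open, U⊆A: {}, {N}, {NE, N}. int(A) = ⋃ = {NE, N}
X∖A={E, W}, int(X∖A)={E, W}, hence cl(A)={S, NE, N}
∂A: remove int from cl → {S}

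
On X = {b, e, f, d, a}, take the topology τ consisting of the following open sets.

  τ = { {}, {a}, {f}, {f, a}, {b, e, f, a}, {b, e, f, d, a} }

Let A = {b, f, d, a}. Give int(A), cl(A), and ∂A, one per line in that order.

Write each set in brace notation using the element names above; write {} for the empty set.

int(A) = {f, a}
cl(A)  = {b, e, f, d, a}
∂A     = {b, e, d}

opens ⊆ A: {}, {f}, {a}, {f, a}; union → int = {f, a}
complement {e}; its interior {}; cl(A) = X∖{} = {b, e, f, d, a}
boundary = {b, e, f, d, a} ∖ {f, a} = {b, e, d}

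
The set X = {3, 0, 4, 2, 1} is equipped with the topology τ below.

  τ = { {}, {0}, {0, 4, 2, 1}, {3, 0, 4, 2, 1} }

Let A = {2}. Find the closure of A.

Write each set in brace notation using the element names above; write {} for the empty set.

{3, 4, 2, 1}

complement {3, 0, 4, 1}; its interior {0}; cl(A) = X∖{0} = {3, 4, 2, 1}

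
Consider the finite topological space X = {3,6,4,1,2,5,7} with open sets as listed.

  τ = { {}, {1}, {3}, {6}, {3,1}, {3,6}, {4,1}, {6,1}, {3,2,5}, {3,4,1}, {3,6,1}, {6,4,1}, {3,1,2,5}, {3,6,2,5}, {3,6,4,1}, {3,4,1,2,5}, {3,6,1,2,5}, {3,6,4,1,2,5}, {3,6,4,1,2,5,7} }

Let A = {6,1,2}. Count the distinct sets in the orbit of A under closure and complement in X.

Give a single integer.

10

X∖A={3,4,5,7}, int(X∖A)={3}, hence cl(A)={6,4,1,2,5,7}
Orbit (k=closure, c=complement):
  1. A     = {6,1,2}
  2. kA    = {6,4,1,2,5,7}
  3. cA    = {3,4,5,7}
  4. ckA   = {3}
  5. kcA   = {3,4,2,5,7}
  6. kckA  = {3,2,5,7}
  7. ckcA  = {6,1}
  8. ckckA = {6,4,1}
  9. kckcA = {6,4,1,7}
  10. ckckcA = {3,2,5}
(closed under both — stop)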